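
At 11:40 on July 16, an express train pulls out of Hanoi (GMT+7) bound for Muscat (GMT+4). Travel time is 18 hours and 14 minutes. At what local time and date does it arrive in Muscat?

02:54 on July 17

Convert departure to UTC: 11:40 − 7:00 = 04:40 UTC on Jul 16.
Add 18 hours 14 minutes travel time → 22:54 UTC.
Muscat is UTC+4:00, so local arrival = 22:54 + 4:00 = 02:54 on Jul 17.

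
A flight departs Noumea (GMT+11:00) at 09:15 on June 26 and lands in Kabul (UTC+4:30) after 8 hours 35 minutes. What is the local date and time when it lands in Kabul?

11:20 on June 26

Convert departure to UTC: 09:15 − 11:00 = 22:15 UTC on Jun 25.
Add 8 hours and 35 minutes travel time → 06:50 UTC (Jun 26).
Kabul is UTC+4:30, so local arrival = 06:50 + 4:30 = 11:20 on Jun 26.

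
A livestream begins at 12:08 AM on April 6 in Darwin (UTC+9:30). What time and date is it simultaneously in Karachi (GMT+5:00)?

7:38 PM on Apr 5

In UTC: 12:08 AM − 9:30 = 2:38 PM on Apr 5.
Karachi is UTC+5:00: 2:38 PM + 5:00 = 7:38 PM on Apr 5.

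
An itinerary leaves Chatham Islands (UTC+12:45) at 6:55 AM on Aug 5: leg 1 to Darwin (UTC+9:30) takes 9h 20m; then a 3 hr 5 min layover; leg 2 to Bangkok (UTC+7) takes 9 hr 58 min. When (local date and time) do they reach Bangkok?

Convert departure to UTC: 6:55 AM − 12:45 = 6:10 PM UTC on Aug 4.
Add 9 hours and 20 minutes leg 1 → 3:30 AM UTC (Aug 5).
Add 3 hours 5 minutes layover in Darwin → 6:35 AM UTC.
Add 9 hours 58 minutes leg 2 → 4:33 PM UTC.
Bangkok is UTC+7:00, so local arrival = 4:33 PM + 7:00 = 11:33 PM on Aug 5.

11:33 PM on Aug 5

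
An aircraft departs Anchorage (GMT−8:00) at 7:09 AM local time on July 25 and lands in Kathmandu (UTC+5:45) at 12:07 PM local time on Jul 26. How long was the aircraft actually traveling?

Departure in UTC: 7:09 AM + 8:00 = 3:09 PM on Jul 25.
Arrival in UTC: 12:07 PM − 5:45 = 6:22 AM on Jul 26.
Elapsed = 6:22 AM − 3:09 PM (+1 day) = 15 hours 13 minutes.

15 hours 13 minutes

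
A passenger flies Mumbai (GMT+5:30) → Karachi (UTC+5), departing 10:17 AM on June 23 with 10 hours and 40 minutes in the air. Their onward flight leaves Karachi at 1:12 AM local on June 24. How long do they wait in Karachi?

Convert departure to UTC: 10:17 AM − 5:30 = 4:47 AM UTC on Jun 23.
Add 10 hours 40 minutes flight time → 3:27 PM UTC.
Karachi is UTC+5:00, so local arrival = 3:27 PM + 5:00 = 8:27 PM on Jun 23.
Layover = 1:12 AM − 8:27 PM (+1 day) = 4 hours 45 minutes.

4 hours 45 minutes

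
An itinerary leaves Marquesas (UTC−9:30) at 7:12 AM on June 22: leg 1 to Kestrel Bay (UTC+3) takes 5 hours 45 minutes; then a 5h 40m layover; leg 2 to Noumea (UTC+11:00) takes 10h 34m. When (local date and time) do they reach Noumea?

1:41 AM on June 24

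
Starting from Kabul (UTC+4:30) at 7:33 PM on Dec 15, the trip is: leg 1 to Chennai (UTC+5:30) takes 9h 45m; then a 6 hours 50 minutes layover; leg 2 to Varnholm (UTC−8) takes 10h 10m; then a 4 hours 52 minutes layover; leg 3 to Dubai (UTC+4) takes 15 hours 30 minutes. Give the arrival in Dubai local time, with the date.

6:10 PM on December 17

Convert departure to UTC: 7:33 PM − 4:30 = 3:03 PM UTC on Dec 15.
Add 9 hours and 45 minutes leg 1 → 12:48 AM UTC (Dec 16).
Add 6 hours 50 minutes layover in Chennai → 7:38 AM UTC.
Add 10 hours 10 minutes leg 2 → 5:48 PM UTC.
Add 4 hours 52 minutes layover in Varnholm → 10:40 PM UTC.
Add 15 hours 30 minutes leg 3 → 2:10 PM UTC (Dec 17).
Dubai is UTC+4:00, so local arrival = 2:10 PM + 4:00 = 6:10 PM on Dec 17.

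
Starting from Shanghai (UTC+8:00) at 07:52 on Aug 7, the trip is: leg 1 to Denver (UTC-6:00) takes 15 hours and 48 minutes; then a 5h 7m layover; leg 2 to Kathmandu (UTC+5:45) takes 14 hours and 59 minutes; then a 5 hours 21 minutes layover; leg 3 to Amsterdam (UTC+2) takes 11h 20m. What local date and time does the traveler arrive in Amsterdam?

06:27 on Aug 9

Convert departure to UTC: 07:52 − 8:00 = 23:52 UTC on Aug 6.
Add 15 hours and 48 minutes leg 1 → 15:40 UTC (Aug 7).
Add 5 hours and 7 minutes layover in Denver → 20:47 UTC.
Add 14 hours and 59 minutes leg 2 → 11:46 UTC (Aug 8).
Add 5 hours and 21 minutes layover in Kathmandu → 17:07 UTC.
Add 11 hours 20 minutes leg 3 → 04:27 UTC (Aug 9).
Amsterdam is UTC+2:00, so local arrival = 04:27 + 2:00 = 06:27 on Aug 9.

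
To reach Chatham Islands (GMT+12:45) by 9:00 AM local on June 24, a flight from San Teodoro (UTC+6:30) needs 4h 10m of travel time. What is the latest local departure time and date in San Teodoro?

10:35 PM on June 23

Target arrival in UTC: 9:00 AM − 12:45 = 8:15 PM on Jun 23.
Subtract 4 hours and 10 minutes → departure 4:05 PM UTC on Jun 23.
San Teodoro is UTC+6:30: 4:05 PM + 6:30 = 10:35 PM on Jun 23.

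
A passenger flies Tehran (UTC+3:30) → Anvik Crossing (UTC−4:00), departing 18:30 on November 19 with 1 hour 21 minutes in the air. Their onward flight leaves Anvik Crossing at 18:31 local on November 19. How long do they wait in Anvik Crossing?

Convert departure to UTC: 18:30 − 3:30 = 15:00 UTC on Nov 19.
Add 1 hour and 21 minutes flight time → 16:21 UTC.
Anvik Crossing is UTC−4:00, so local arrival = 16:21 − 4:00 = 12:21 on Nov 19.
Layover = 18:31 − 12:21 = 6 hours 10 minutes.

6 hours 10 minutes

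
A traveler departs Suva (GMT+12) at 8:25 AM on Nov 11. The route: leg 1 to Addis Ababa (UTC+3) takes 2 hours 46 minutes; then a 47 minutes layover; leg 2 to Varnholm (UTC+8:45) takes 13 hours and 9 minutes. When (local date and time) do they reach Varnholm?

Convert departure to UTC: 8:25 AM − 12:00 = 8:25 PM UTC on Nov 10.
Add 2 hours and 46 minutes leg 1 → 11:11 PM UTC.
Add 47 minutes layover in Addis Ababa → 11:58 PM UTC.
Add 13 hours and 9 minutes leg 2 → 1:07 PM UTC (Nov 11).
Varnholm is UTC+8:45, so local arrival = 1:07 PM + 8:45 = 9:52 PM on Nov 11.

9:52 PM on November 11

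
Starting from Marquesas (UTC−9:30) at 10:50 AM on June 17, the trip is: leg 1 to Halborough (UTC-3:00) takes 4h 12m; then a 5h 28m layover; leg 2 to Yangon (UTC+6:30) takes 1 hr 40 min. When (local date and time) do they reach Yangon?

2:10 PM on June 18

Convert departure to UTC: 10:50 AM + 9:30 = 8:20 PM UTC on Jun 17.
Add 4 hours 12 minutes leg 1 → 12:32 AM UTC (Jun 18).
Add 5 hours and 28 minutes layover in Halborough → 6:00 AM UTC.
Add 1 hour and 40 minutes leg 2 → 7:40 AM UTC.
Yangon is UTC+6:30, so local arrival = 7:40 AM + 6:30 = 2:10 PM on Jun 18.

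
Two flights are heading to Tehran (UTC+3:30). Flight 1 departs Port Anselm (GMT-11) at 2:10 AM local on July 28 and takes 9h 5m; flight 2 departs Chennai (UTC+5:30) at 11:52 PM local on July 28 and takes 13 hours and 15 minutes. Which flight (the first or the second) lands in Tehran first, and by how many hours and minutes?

the first, by 9 hours 22 minutes

Flight 1 in UTC: 2:10 AM + 11:00 = 1:10 PM on Jul 28.
+9 hours and 5 minutes → arrive 10:15 PM UTC on Jul 28.
Flight 2 in UTC: 11:52 PM − 5:30 = 6:22 PM on Jul 28.
+13 hours and 15 minutes → arrive 7:37 AM UTC on Jul 29.
Flight 1 lands earlier by 9 hours 22 minutes.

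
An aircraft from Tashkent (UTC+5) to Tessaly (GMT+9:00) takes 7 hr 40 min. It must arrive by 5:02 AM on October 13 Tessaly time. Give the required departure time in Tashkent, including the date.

Target arrival in UTC: 5:02 AM − 9:00 = 8:02 PM on Oct 12.
Subtract 7 hours 40 minutes → departure 12:22 PM UTC on Oct 12.
Tashkent is UTC+5:00: 12:22 PM + 5:00 = 5:22 PM on Oct 12.

5:22 PM on October 12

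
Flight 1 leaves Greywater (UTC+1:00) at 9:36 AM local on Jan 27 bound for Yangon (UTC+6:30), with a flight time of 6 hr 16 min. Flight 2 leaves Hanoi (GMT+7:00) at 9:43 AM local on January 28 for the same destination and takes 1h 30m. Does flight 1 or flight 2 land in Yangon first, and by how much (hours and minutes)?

Flight 1 in UTC: 9:36 AM − 1:00 = 8:36 AM on Jan 27.
+6 hours and 16 minutes → arrive 2:52 PM UTC on Jan 27.
Flight 2 in UTC: 9:43 AM − 7:00 = 2:43 AM on Jan 28.
+1 hour 30 minutes → arrive 4:13 AM UTC on Jan 28.
Flight 1 lands earlier by 13 hours 21 minutes.

the first, by 13 hours 21 minutes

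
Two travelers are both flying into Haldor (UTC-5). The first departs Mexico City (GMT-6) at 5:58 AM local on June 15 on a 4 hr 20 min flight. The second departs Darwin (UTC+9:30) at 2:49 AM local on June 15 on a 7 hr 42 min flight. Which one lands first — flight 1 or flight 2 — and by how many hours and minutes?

the second, by 15 hours 17 minutes

Flight 1 in UTC: 5:58 AM + 6:00 = 11:58 AM on Jun 15.
+4 hours and 20 minutes → arrive 4:18 PM UTC on Jun 15.
Flight 2 in UTC: 2:49 AM − 9:30 = 5:19 PM on Jun 14.
+7 hours 42 minutes → arrive 1:01 AM UTC on Jun 15.
Flight 2 lands earlier by 15 hours 17 minutes.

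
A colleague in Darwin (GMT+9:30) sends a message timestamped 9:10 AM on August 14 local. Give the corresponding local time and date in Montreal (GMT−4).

Montreal is 13:30 behind Darwin.
Shift by the zone difference: 9:10 AM − 13:30 = 7:40 PM on Aug 13 in Montreal.

7:40 PM on Aug 13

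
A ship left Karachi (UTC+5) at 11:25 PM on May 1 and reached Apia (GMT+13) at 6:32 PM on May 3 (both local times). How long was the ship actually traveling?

35 hours 7 minutes

Apia is 8:00 ahead of Karachi.
Clock-face elapsed time (ignoring zones) is 43 hours 7 minutes.
Actual elapsed = 43 hours 7 minutes − 8:00 = 35 hours 7 minutes.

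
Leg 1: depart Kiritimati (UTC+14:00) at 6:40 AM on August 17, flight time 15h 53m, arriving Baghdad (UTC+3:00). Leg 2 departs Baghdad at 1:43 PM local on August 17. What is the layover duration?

Convert departure to UTC: 6:40 AM − 14:00 = 4:40 PM UTC on Aug 16.
Add 15 hours and 53 minutes flight time → 8:33 AM UTC (Aug 17).
Baghdad is UTC+3:00, so local arrival = 8:33 AM + 3:00 = 11:33 AM on Aug 17.
Layover = 1:43 PM − 11:33 AM = 2 hours 10 minutes.

2 hours 10 minutes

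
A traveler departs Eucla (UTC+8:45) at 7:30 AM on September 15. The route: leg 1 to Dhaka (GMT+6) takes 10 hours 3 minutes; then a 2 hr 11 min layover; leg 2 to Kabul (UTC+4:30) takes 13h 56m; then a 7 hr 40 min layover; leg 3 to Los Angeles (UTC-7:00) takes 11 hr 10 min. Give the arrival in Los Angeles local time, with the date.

Convert departure to UTC: 7:30 AM − 8:45 = 10:45 PM UTC on Sep 14.
Add 10 hours and 3 minutes leg 1 → 8:48 AM UTC (Sep 15).
Add 2 hours and 11 minutes layover in Dhaka → 10:59 AM UTC.
Add 13 hours 56 minutes leg 2 → 12:55 AM UTC (Sep 16).
Add 7 hours 40 minutes layover in Kabul → 8:35 AM UTC.
Add 11 hours and 10 minutes leg 3 → 7:45 PM UTC.
Los Angeles is UTC−7:00, so local arrival = 7:45 PM − 7:00 = 12:45 PM on Sep 16.

12:45 PM on September 16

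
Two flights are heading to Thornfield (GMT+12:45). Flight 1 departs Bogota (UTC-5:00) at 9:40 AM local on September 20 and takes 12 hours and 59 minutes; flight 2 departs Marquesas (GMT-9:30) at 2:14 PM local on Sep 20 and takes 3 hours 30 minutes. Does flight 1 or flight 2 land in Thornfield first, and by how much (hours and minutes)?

the second, by 25 minutes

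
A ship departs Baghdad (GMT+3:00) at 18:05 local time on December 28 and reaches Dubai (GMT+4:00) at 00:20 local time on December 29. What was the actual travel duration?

Dubai is 1:00 ahead of Baghdad.
Clock-face elapsed time (ignoring zones) is 6 hours 15 minutes.
Actual elapsed = 6 hours 15 minutes − 1:00 = 5 hours 15 minutes.

5 hours 15 minutes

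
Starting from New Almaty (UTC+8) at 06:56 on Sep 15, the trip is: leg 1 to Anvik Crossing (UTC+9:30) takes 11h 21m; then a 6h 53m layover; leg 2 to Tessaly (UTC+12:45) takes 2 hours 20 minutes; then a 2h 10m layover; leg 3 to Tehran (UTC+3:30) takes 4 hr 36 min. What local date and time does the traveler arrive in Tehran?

05:46 on Sep 16

Convert departure to UTC: 06:56 − 8:00 = 22:56 UTC on Sep 14.
Add 11 hours and 21 minutes leg 1 → 10:17 UTC (Sep 15).
Add 6 hours 53 minutes layover in Anvik Crossing → 17:10 UTC.
Add 2 hours and 20 minutes leg 2 → 19:30 UTC.
Add 2 hours 10 minutes layover in Tessaly → 21:40 UTC.
Add 4 hours 36 minutes leg 3 → 02:16 UTC (Sep 16).
Tehran is UTC+3:30, so local arrival = 02:16 + 3:30 = 05:46 on Sep 16.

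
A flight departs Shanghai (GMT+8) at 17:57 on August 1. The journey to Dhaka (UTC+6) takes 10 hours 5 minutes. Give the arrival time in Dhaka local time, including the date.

Convert departure to UTC: 17:57 − 8:00 = 09:57 UTC on Aug 1.
Add 10 hours and 5 minutes travel time → 20:02 UTC.
Dhaka is UTC+6:00, so local arrival = 20:02 + 6:00 = 02:02 on Aug 2.

02:02 on August 2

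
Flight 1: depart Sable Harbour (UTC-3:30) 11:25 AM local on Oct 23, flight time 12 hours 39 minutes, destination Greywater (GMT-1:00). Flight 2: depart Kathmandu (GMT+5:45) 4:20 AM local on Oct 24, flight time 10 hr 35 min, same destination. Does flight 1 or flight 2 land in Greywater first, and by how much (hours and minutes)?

Flight 1 in UTC: 11:25 AM + 3:30 = 2:55 PM on Oct 23.
+12 hours and 39 minutes → arrive 3:34 AM UTC on Oct 24.
Flight 2 in UTC: 4:20 AM − 5:45 = 10:35 PM on Oct 23.
+10 hours 35 minutes → arrive 9:10 AM UTC on Oct 24.
Flight 1 lands earlier by 5 hours 36 minutes.

the first, by 5 hours 36 minutes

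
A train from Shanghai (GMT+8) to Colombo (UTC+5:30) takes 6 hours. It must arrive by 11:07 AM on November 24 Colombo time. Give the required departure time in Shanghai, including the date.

7:37 AM on Nov 24

Target arrival in UTC: 11:07 AM − 5:30 = 5:37 AM on Nov 24.
Subtract 6 hours → departure 11:37 PM UTC on Nov 23.
Shanghai is UTC+8:00: 11:37 PM + 8:00 = 7:37 AM on Nov 24.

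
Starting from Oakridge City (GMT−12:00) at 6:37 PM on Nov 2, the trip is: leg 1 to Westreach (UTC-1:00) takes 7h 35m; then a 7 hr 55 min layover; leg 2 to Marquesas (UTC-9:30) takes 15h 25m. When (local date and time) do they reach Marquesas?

Convert departure to UTC: 6:37 PM + 12:00 = 6:37 AM UTC on Nov 3.
Add 7 hours 35 minutes leg 1 → 2:12 PM UTC.
Add 7 hours 55 minutes layover in Westreach → 10:07 PM UTC.
Add 15 hours 25 minutes leg 2 → 1:32 PM UTC (Nov 4).
Marquesas is UTC−9:30, so local arrival = 1:32 PM − 9:30 = 4:02 AM on Nov 4.

4:02 AM on Nov 4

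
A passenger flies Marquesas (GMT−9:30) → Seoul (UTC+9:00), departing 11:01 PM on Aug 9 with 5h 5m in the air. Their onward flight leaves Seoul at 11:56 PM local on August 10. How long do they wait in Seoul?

1 hour 20 minutes

Convert departure to UTC: 11:01 PM + 9:30 = 8:31 AM UTC on Aug 10.
Add 5 hours 5 minutes flight time → 1:36 PM UTC.
Seoul is UTC+9:00, so local arrival = 1:36 PM + 9:00 = 10:36 PM on Aug 10.
Layover = 11:56 PM − 10:36 PM = 1 hour 20 minutes.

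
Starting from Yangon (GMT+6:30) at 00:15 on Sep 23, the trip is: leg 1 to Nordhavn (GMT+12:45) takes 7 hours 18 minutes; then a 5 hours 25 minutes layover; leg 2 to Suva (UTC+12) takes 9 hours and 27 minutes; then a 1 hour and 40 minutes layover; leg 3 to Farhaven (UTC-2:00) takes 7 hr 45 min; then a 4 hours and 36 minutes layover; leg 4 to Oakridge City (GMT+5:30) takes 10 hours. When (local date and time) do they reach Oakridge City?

21:26 on September 24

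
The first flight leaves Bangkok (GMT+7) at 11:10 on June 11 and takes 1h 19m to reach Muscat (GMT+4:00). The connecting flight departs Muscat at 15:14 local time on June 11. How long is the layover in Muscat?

Convert departure to UTC: 11:10 − 7:00 = 04:10 UTC on Jun 11.
Add 1 hour and 19 minutes flight time → 05:29 UTC.
Muscat is UTC+4:00, so local arrival = 05:29 + 4:00 = 09:29 on Jun 11.
Layover = 15:14 − 09:29 = 5 hours 45 minutes.

5 hours 45 minutes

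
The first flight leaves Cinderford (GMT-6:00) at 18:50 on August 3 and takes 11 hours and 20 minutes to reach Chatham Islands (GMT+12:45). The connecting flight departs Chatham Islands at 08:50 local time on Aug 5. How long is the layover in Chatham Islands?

Convert departure to UTC: 18:50 + 6:00 = 00:50 UTC on Aug 4.
Add 11 hours 20 minutes flight time → 12:10 UTC.
Chatham Islands is UTC+12:45, so local arrival = 12:10 + 12:45 = 00:55 on Aug 5.
Layover = 08:50 − 00:55 = 7 hours 55 minutes.

7 hours 55 minutes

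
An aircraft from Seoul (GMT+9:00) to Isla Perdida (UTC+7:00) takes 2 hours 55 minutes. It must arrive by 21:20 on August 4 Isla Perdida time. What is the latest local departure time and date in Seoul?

Target arrival in UTC: 21:20 − 7:00 = 14:20 on Aug 4.
Subtract 2 hours 55 minutes → departure 11:25 UTC on Aug 4.
Seoul is UTC+9:00: 11:25 + 9:00 = 20:25 on Aug 4.

20:25 on August 4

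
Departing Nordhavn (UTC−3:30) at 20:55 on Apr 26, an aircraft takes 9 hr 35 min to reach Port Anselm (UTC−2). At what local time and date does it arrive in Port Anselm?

Port Anselm is 1:30 ahead of Nordhavn.
After 9 hours 35 minutes it is 06:30 (Apr 27) in Nordhavn.
Shift by the zone difference: 06:30 + 1:30 = 08:00 on Apr 27 in Port Anselm.

08:00 on Apr 27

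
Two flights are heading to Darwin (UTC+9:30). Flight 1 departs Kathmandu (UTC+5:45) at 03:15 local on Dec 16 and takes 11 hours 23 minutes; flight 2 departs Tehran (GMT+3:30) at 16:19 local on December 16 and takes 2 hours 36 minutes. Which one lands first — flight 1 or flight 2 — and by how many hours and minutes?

the first, by 6 hours 32 minutes

Flight 1 in UTC: 03:15 − 5:45 = 21:30 on Dec 15.
+11 hours 23 minutes → arrive 08:53 UTC on Dec 16.
Flight 2 in UTC: 16:19 − 3:30 = 12:49 on Dec 16.
+2 hours 36 minutes → arrive 15:25 UTC on Dec 16.
Flight 1 lands earlier by 6 hours 32 minutes.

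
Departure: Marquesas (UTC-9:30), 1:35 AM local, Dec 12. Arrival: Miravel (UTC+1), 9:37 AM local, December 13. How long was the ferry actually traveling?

Miravel is 10:30 ahead of Marquesas.
Clock-face elapsed time (ignoring zones) is 32 hours 2 minutes.
Actual elapsed = 32 hours 2 minutes − 10:30 = 21 hours 32 minutes.

21 hours 32 minutes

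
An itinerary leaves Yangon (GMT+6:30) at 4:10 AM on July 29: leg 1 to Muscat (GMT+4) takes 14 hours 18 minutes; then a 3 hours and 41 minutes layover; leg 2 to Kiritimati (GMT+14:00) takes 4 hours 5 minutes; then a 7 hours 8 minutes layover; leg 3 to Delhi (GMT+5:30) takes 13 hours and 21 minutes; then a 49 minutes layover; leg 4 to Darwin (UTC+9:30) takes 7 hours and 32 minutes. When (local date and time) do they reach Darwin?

Convert departure to UTC: 4:10 AM − 6:30 = 9:40 PM UTC on Jul 28.
Add 14 hours and 18 minutes leg 1 → 11:58 AM UTC (Jul 29).
Add 3 hours 41 minutes layover in Muscat → 3:39 PM UTC.
Add 4 hours 5 minutes leg 2 → 7:44 PM UTC.
Add 7 hours and 8 minutes layover in Kiritimati → 2:52 AM UTC (Jul 30).
Add 13 hours and 21 minutes leg 3 → 4:13 PM UTC.
Add 49 minutes layover in Delhi → 5:02 PM UTC.
Add 7 hours and 32 minutes leg 4 → 12:34 AM UTC (Jul 31).
Darwin is UTC+9:30, so local arrival = 12:34 AM + 9:30 = 10:04 AM on Jul 31.

10:04 AM on July 31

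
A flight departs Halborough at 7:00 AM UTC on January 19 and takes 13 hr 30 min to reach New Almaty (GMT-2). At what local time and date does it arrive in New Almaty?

6:30 PM on Jan 19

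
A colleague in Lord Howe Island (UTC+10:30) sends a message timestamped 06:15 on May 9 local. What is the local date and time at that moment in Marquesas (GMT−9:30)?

In UTC: 06:15 − 10:30 = 19:45 on May 8.
Marquesas is UTC−9:30: 19:45 − 9:30 = 10:15 on May 8.

10:15 on May 8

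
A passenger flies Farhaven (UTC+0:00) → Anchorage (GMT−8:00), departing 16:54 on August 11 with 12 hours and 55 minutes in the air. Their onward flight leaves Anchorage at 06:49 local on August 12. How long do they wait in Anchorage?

9 hours

Farhaven is at UTC+0, so departure is already 16:54 UTC on Aug 11.
Add 12 hours 55 minutes flight time → 05:49 UTC (Aug 12).
Anchorage is UTC−8:00, so local arrival = 05:49 − 8:00 = 21:49 on Aug 11.
Layover = 06:49 − 21:49 (+1 day) = 9 hours.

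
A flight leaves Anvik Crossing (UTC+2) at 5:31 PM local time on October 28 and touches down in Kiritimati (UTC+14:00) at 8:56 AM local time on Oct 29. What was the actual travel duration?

Departure in UTC: 5:31 PM − 2:00 = 3:31 PM on Oct 28.
Arrival in UTC: 8:56 AM − 14:00 = 6:56 PM on Oct 28.
Elapsed = 6:56 PM − 3:31 PM = 3 hours 25 minutes.

3 hours 25 minutes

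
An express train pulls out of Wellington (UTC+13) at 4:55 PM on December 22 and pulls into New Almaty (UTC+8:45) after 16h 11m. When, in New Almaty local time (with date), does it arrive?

Convert departure to UTC: 4:55 PM − 13:00 = 3:55 AM UTC on Dec 22.
Add 16 hours and 11 minutes travel time → 8:06 PM UTC.
New Almaty is UTC+8:45, so local arrival = 8:06 PM + 8:45 = 4:51 AM on Dec 23.

4:51 AM on Dec 23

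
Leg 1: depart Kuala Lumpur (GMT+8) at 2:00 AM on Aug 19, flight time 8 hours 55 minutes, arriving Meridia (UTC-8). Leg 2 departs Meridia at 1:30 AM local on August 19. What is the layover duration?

Convert departure to UTC: 2:00 AM − 8:00 = 6:00 PM UTC on Aug 18.
Add 8 hours and 55 minutes flight time → 2:55 AM UTC (Aug 19).
Meridia is UTC−8:00, so local arrival = 2:55 AM − 8:00 = 6:55 PM on Aug 18.
Layover = 1:30 AM − 6:55 PM (+1 day) = 6 hours 35 minutes.

6 hours 35 minutes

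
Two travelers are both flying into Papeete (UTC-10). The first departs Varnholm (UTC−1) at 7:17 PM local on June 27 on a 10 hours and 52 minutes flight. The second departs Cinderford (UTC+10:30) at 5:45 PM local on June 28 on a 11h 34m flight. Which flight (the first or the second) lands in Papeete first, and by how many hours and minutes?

Flight 1 in UTC: 7:17 PM + 1:00 = 8:17 PM on Jun 27.
+10 hours and 52 minutes → arrive 7:09 AM UTC on Jun 28.
Flight 2 in UTC: 5:45 PM − 10:30 = 7:15 AM on Jun 28.
+11 hours 34 minutes → arrive 6:49 PM UTC on Jun 28.
Flight 1 lands earlier by 11 hours 40 minutes.

the first, by 11 hours 40 minutes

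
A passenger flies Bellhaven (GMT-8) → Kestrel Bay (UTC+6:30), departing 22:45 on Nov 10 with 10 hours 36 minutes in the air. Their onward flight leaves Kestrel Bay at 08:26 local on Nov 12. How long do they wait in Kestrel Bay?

8 hours 35 minutes

Convert departure to UTC: 22:45 + 8:00 = 06:45 UTC on Nov 11.
Add 10 hours 36 minutes flight time → 17:21 UTC.
Kestrel Bay is UTC+6:30, so local arrival = 17:21 + 6:30 = 23:51 on Nov 11.
Layover = 08:26 − 23:51 (+1 day) = 8 hours 35 minutes.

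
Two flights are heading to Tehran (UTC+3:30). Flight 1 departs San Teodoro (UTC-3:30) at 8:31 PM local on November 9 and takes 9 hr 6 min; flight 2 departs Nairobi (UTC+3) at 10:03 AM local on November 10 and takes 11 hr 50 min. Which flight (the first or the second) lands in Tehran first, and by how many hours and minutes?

Flight 1 in UTC: 8:31 PM + 3:30 = 12:01 AM on Nov 10.
+9 hours 6 minutes → arrive 9:07 AM UTC on Nov 10.
Flight 2 in UTC: 10:03 AM − 3:00 = 7:03 AM on Nov 10.
+11 hours and 50 minutes → arrive 6:53 PM UTC on Nov 10.
Flight 1 lands earlier by 9 hours 46 minutes.

the first, by 9 hours 46 minutes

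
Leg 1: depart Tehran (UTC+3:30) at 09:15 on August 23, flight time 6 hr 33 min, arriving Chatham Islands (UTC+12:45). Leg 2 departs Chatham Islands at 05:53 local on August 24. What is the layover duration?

Convert departure to UTC: 09:15 − 3:30 = 05:45 UTC on Aug 23.
Add 6 hours and 33 minutes flight time → 12:18 UTC.
Chatham Islands is UTC+12:45, so local arrival = 12:18 + 12:45 = 01:03 on Aug 24.
Layover = 05:53 − 01:03 = 4 hours 50 minutes.

4 hours 50 minutes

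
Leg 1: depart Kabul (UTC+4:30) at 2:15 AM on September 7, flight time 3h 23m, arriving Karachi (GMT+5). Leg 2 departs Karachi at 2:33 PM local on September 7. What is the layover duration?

8 hours 25 minutes

Convert departure to UTC: 2:15 AM − 4:30 = 9:45 PM UTC on Sep 6.
Add 3 hours 23 minutes flight time → 1:08 AM UTC (Sep 7).
Karachi is UTC+5:00, so local arrival = 1:08 AM + 5:00 = 6:08 AM on Sep 7.
Layover = 2:33 PM − 6:08 AM = 8 hours 25 minutes.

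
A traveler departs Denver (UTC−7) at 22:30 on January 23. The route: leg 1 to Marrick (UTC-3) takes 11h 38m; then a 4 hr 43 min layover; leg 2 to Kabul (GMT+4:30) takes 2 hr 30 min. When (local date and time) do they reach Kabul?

Convert departure to UTC: 22:30 + 7:00 = 05:30 UTC on Jan 24.
Add 11 hours and 38 minutes leg 1 → 17:08 UTC.
Add 4 hours 43 minutes layover in Marrick → 21:51 UTC.
Add 2 hours 30 minutes leg 2 → 00:21 UTC (Jan 25).
Kabul is UTC+4:30, so local arrival = 00:21 + 4:30 = 04:51 on Jan 25.

04:51 on January 25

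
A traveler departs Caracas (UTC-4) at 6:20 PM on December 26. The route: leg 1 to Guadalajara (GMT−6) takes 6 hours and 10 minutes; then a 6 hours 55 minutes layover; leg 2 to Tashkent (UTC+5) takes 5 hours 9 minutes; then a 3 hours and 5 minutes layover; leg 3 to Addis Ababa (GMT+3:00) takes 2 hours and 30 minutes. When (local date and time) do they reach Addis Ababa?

Convert departure to UTC: 6:20 PM + 4:00 = 10:20 PM UTC on Dec 26.
Add 6 hours 10 minutes leg 1 → 4:30 AM UTC (Dec 27).
Add 6 hours 55 minutes layover in Guadalajara → 11:25 AM UTC.
Add 5 hours 9 minutes leg 2 → 4:34 PM UTC.
Add 3 hours and 5 minutes layover in Tashkent → 7:39 PM UTC.
Add 2 hours 30 minutes leg 3 → 10:09 PM UTC.
Addis Ababa is UTC+3:00, so local arrival = 10:09 PM + 3:00 = 1:09 AM on Dec 28.

1:09 AM on December 28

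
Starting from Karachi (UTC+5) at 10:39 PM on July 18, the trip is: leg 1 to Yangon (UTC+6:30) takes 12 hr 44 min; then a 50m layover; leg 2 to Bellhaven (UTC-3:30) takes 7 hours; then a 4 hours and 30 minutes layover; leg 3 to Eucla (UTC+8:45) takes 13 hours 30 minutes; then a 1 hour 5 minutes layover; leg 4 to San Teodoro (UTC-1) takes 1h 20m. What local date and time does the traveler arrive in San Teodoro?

Convert departure to UTC: 10:39 PM − 5:00 = 5:39 PM UTC on Jul 18.
Add 12 hours 44 minutes leg 1 → 6:23 AM UTC (Jul 19).
Add 50 minutes layover in Yangon → 7:13 AM UTC.
Add 7 hours leg 2 → 2:13 PM UTC.
Add 4 hours 30 minutes layover in Bellhaven → 6:43 PM UTC.
Add 13 hours and 30 minutes leg 3 → 8:13 AM UTC (Jul 20).
Add 1 hour 5 minutes layover in Eucla → 9:18 AM UTC.
Add 1 hour 20 minutes leg 4 → 10:38 AM UTC.
San Teodoro is UTC−1:00, so local arrival = 10:38 AM − 1:00 = 9:38 AM on Jul 20.

9:38 AM on July 20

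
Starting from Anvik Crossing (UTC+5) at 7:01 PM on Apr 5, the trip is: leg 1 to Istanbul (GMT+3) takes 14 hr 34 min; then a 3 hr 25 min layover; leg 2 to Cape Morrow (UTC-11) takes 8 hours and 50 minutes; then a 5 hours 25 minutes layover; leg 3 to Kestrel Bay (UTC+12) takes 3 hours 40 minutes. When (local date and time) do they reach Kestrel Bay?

Convert departure to UTC: 7:01 PM − 5:00 = 2:01 PM UTC on Apr 5.
Add 14 hours 34 minutes leg 1 → 4:35 AM UTC (Apr 6).
Add 3 hours 25 minutes layover in Istanbul → 8:00 AM UTC.
Add 8 hours 50 minutes leg 2 → 4:50 PM UTC.
Add 5 hours 25 minutes layover in Cape Morrow → 10:15 PM UTC.
Add 3 hours 40 minutes leg 3 → 1:55 AM UTC (Apr 7).
Kestrel Bay is UTC+12:00, so local arrival = 1:55 AM + 12:00 = 1:55 PM on Apr 7.

1:55 PM on Apr 7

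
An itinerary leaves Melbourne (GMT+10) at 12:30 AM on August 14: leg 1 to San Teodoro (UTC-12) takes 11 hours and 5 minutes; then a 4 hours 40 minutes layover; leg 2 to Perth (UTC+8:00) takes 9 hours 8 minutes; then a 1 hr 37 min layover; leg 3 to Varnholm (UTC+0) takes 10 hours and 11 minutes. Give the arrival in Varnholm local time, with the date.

Convert departure to UTC: 12:30 AM − 10:00 = 2:30 PM UTC on Aug 13.
Add 11 hours and 5 minutes leg 1 → 1:35 AM UTC (Aug 14).
Add 4 hours and 40 minutes layover in San Teodoro → 6:15 AM UTC.
Add 9 hours 8 minutes leg 2 → 3:23 PM UTC.
Add 1 hour and 37 minutes layover in Perth → 5:00 PM UTC.
Add 10 hours and 11 minutes leg 3 → 3:11 AM UTC (Aug 15).
Varnholm is UTC+0, so local arrival is the same: 3:11 AM on Aug 15.

3:11 AM on August 15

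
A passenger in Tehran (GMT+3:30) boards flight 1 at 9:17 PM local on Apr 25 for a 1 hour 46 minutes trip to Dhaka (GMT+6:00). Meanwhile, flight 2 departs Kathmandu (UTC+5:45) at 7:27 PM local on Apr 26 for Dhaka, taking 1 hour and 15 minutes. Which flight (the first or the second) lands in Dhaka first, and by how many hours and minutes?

the first, by 19 hours 24 minutes

Flight 1 in UTC: 9:17 PM − 3:30 = 5:47 PM on Apr 25.
+1 hour 46 minutes → arrive 7:33 PM UTC on Apr 25.
Flight 2 in UTC: 7:27 PM − 5:45 = 1:42 PM on Apr 26.
+1 hour 15 minutes → arrive 2:57 PM UTC on Apr 26.
Flight 1 lands earlier by 19 hours 24 minutes.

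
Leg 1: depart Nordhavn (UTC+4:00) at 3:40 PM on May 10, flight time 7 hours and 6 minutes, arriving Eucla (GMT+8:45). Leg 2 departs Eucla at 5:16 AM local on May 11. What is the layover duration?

Convert departure to UTC: 3:40 PM − 4:00 = 11:40 AM UTC on May 10.
Add 7 hours 6 minutes flight time → 6:46 PM UTC.
Eucla is UTC+8:45, so local arrival = 6:46 PM + 8:45 = 3:31 AM on May 11.
Layover = 5:16 AM − 3:31 AM = 1 hour 45 minutes.

1 hour 45 minutes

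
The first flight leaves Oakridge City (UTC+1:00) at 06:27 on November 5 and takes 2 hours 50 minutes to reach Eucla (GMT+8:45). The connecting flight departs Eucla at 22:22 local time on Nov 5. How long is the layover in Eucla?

5 hours 20 minutes

Convert departure to UTC: 06:27 − 1:00 = 05:27 UTC on Nov 5.
Add 2 hours and 50 minutes flight time → 08:17 UTC.
Eucla is UTC+8:45, so local arrival = 08:17 + 8:45 = 17:02 on Nov 5.
Layover = 22:22 − 17:02 = 5 hours 20 minutes.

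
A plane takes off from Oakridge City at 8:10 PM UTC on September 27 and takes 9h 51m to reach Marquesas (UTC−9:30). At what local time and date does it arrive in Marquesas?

Departure is given in UTC: 8:10 PM on Sep 27.
Add 9 hours 51 minutes → 6:01 AM UTC (Sep 28).
Marquesas is UTC−9:30: 6:01 AM − 9:30 = 8:31 PM on Sep 27.

8:31 PM on September 27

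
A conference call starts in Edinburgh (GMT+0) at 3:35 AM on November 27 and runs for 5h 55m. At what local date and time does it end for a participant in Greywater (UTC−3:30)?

6:00 AM on November 27

Edinburgh is at UTC+0, so start is already 3:35 AM UTC on Nov 27.
Add 5 hours 55 minutes duration → 9:30 AM UTC.
Greywater is UTC−3:30, so local end time = 9:30 AM − 3:30 = 6:00 AM on Nov 27.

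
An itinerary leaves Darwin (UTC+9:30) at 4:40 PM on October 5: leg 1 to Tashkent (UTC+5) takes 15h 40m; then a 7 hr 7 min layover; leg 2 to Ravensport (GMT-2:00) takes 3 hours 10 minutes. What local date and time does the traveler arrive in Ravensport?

Convert departure to UTC: 4:40 PM − 9:30 = 7:10 AM UTC on Oct 5.
Add 15 hours 40 minutes leg 1 → 10:50 PM UTC.
Add 7 hours 7 minutes layover in Tashkent → 5:57 AM UTC (Oct 6).
Add 3 hours and 10 minutes leg 2 → 9:07 AM UTC.
Ravensport is UTC−2:00, so local arrival = 9:07 AM − 2:00 = 7:07 AM on Oct 6.

7:07 AM on October 6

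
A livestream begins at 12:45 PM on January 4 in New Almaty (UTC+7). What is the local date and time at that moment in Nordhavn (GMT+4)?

9:45 AM on January 4

Nordhavn is 3:00 behind New Almaty.
Shift by the zone difference: 12:45 PM − 3:00 = 9:45 AM on Jan 4 in Nordhavn.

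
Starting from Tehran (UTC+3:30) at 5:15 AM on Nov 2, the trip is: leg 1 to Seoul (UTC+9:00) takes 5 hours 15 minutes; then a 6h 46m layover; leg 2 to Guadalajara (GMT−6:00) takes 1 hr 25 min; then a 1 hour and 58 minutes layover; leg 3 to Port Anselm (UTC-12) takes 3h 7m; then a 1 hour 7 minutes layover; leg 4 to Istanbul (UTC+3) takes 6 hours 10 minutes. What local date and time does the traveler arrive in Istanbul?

Convert departure to UTC: 5:15 AM − 3:30 = 1:45 AM UTC on Nov 2.
Add 5 hours 15 minutes leg 1 → 7:00 AM UTC.
Add 6 hours 46 minutes layover in Seoul → 1:46 PM UTC.
Add 1 hour and 25 minutes leg 2 → 3:11 PM UTC.
Add 1 hour 58 minutes layover in Guadalajara → 5:09 PM UTC.
Add 3 hours and 7 minutes leg 3 → 8:16 PM UTC.
Add 1 hour and 7 minutes layover in Port Anselm → 9:23 PM UTC.
Add 6 hours 10 minutes leg 4 → 3:33 AM UTC (Nov 3).
Istanbul is UTC+3:00, so local arrival = 3:33 AM + 3:00 = 6:33 AM on Nov 3.

6:33 AM on November 3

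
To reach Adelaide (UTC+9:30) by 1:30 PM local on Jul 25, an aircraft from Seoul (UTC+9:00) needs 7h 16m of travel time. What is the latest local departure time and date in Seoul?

5:44 AM on July 25

Target arrival in UTC: 1:30 PM − 9:30 = 4:00 AM on Jul 25.
Subtract 7 hours 16 minutes → departure 8:44 PM UTC on Jul 24.
Seoul is UTC+9:00: 8:44 PM + 9:00 = 5:44 AM on Jul 25.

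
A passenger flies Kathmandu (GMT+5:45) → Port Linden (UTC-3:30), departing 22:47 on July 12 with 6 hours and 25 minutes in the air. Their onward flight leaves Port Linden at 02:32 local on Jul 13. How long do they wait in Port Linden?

6 hours 35 minutes

Convert departure to UTC: 22:47 − 5:45 = 17:02 UTC on Jul 12.
Add 6 hours 25 minutes flight time → 23:27 UTC.
Port Linden is UTC−3:30, so local arrival = 23:27 − 3:30 = 19:57 on Jul 12.
Layover = 02:32 − 19:57 (+1 day) = 6 hours 35 minutes.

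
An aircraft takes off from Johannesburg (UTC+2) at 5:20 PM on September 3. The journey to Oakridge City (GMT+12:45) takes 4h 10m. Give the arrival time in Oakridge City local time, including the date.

8:15 AM on Sep 4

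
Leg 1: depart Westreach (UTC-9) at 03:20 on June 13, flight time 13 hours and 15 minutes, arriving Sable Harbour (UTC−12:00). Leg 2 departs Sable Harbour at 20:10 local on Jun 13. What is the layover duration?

Convert departure to UTC: 03:20 + 9:00 = 12:20 UTC on Jun 13.
Add 13 hours and 15 minutes flight time → 01:35 UTC (Jun 14).
Sable Harbour is UTC−12:00, so local arrival = 01:35 − 12:00 = 13:35 on Jun 13.
Layover = 20:10 − 13:35 = 6 hours 35 minutes.

6 hours 35 minutes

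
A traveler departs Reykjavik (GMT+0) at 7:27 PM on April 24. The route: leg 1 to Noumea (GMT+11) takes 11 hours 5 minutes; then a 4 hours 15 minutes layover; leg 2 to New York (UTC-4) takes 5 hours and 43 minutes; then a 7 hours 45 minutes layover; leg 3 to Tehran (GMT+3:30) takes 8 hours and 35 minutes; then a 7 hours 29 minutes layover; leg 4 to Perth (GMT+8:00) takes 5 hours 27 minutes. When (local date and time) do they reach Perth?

Reykjavik is at UTC+0, so departure is already 7:27 PM UTC on Apr 24.
Add 11 hours 5 minutes leg 1 → 6:32 AM UTC (Apr 25).
Add 4 hours and 15 minutes layover in Noumea → 10:47 AM UTC.
Add 5 hours and 43 minutes leg 2 → 4:30 PM UTC.
Add 7 hours and 45 minutes layover in New York → 12:15 AM UTC (Apr 26).
Add 8 hours and 35 minutes leg 3 → 8:50 AM UTC.
Add 7 hours and 29 minutes layover in Tehran → 4:19 PM UTC.
Add 5 hours 27 minutes leg 4 → 9:46 PM UTC.
Perth is UTC+8:00, so local arrival = 9:46 PM + 8:00 = 5:46 AM on Apr 27.

5:46 AM on Apr 27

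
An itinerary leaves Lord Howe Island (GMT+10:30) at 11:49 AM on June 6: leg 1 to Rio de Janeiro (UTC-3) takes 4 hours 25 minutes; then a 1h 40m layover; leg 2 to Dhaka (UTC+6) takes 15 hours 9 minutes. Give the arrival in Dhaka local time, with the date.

4:33 AM on June 7

Convert departure to UTC: 11:49 AM − 10:30 = 1:19 AM UTC on Jun 6.
Add 4 hours and 25 minutes leg 1 → 5:44 AM UTC.
Add 1 hour and 40 minutes layover in Rio de Janeiro → 7:24 AM UTC.
Add 15 hours 9 minutes leg 2 → 10:33 PM UTC.
Dhaka is UTC+6:00, so local arrival = 10:33 PM + 6:00 = 4:33 AM on Jun 7.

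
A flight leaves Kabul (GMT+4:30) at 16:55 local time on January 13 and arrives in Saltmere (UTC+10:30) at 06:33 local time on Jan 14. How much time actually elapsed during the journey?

Departure in UTC: 16:55 − 4:30 = 12:25 on Jan 13.
Arrival in UTC: 06:33 − 10:30 = 20:03 on Jan 13.
Elapsed = 20:03 − 12:25 = 7 hours 38 minutes.

7 hours 38 minutes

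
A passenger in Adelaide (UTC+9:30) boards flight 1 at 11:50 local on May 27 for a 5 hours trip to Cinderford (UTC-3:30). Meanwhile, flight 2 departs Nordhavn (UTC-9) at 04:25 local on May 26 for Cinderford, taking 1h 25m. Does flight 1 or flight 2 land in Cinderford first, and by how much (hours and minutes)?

the second, by 16 hours 30 minutes

Flight 1 in UTC: 11:50 − 9:30 = 02:20 on May 27.
+5 hours → arrive 07:20 UTC on May 27.
Flight 2 in UTC: 04:25 + 9:00 = 13:25 on May 26.
+1 hour 25 minutes → arrive 14:50 UTC on May 26.
Flight 2 lands earlier by 16 hours 30 minutes.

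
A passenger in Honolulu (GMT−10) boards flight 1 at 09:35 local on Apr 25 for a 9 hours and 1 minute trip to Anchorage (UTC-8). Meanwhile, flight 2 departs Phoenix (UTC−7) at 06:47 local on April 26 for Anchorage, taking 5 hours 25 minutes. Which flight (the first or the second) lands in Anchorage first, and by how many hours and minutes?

Flight 1 in UTC: 09:35 + 10:00 = 19:35 on Apr 25.
+9 hours 1 minute → arrive 04:36 UTC on Apr 26.
Flight 2 in UTC: 06:47 + 7:00 = 13:47 on Apr 26.
+5 hours 25 minutes → arrive 19:12 UTC on Apr 26.
Flight 1 lands earlier by 14 hours 36 minutes.

the first, by 14 hours 36 minutes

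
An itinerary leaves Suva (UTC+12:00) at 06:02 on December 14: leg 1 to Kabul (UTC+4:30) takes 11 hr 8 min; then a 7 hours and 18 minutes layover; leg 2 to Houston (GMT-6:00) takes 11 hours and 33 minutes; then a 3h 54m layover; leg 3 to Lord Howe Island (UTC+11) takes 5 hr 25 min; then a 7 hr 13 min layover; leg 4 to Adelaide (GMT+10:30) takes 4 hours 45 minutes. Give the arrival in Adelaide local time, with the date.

Convert departure to UTC: 06:02 − 12:00 = 18:02 UTC on Dec 13.
Add 11 hours 8 minutes leg 1 → 05:10 UTC (Dec 14).
Add 7 hours and 18 minutes layover in Kabul → 12:28 UTC.
Add 11 hours 33 minutes leg 2 → 00:01 UTC (Dec 15).
Add 3 hours 54 minutes layover in Houston → 03:55 UTC.
Add 5 hours 25 minutes leg 3 → 09:20 UTC.
Add 7 hours and 13 minutes layover in Lord Howe Island → 16:33 UTC.
Add 4 hours and 45 minutes leg 4 → 21:18 UTC.
Adelaide is UTC+10:30, so local arrival = 21:18 + 10:30 = 07:48 on Dec 16.

07:48 on December 16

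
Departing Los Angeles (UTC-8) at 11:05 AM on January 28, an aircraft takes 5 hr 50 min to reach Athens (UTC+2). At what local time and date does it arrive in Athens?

Athens is 10:00 ahead of Los Angeles.
After 5 hours 50 minutes it is 4:55 PM in Los Angeles.
Shift by the zone difference: 4:55 PM + 10:00 = 2:55 AM on Jan 29 in Athens.

2:55 AM on January 29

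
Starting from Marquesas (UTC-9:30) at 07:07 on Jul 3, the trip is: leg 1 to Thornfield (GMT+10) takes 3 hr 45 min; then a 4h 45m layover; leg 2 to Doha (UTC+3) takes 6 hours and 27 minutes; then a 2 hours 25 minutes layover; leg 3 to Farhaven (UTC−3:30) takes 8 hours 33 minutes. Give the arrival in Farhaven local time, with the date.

Convert departure to UTC: 07:07 + 9:30 = 16:37 UTC on Jul 3.
Add 3 hours and 45 minutes leg 1 → 20:22 UTC.
Add 4 hours and 45 minutes layover in Thornfield → 01:07 UTC (Jul 4).
Add 6 hours and 27 minutes leg 2 → 07:34 UTC.
Add 2 hours 25 minutes layover in Doha → 09:59 UTC.
Add 8 hours and 33 minutes leg 3 → 18:32 UTC.
Farhaven is UTC−3:30, so local arrival = 18:32 − 3:30 = 15:02 on Jul 4.

15:02 on July 4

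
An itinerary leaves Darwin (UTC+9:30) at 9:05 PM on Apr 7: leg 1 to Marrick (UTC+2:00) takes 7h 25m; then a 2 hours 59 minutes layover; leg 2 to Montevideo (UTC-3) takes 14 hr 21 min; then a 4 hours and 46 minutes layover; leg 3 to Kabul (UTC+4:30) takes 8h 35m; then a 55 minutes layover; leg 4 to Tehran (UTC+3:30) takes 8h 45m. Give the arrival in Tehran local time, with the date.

2:51 PM on Apr 9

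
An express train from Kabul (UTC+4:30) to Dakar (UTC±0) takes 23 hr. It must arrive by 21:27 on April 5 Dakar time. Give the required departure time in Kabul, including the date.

02:57 on Apr 5

Target arrival is already UTC: 21:27 on Apr 5.
Subtract 23 hours → departure 22:27 UTC on Apr 4.
Kabul is UTC+4:30: 22:27 + 4:30 = 02:57 on Apr 5.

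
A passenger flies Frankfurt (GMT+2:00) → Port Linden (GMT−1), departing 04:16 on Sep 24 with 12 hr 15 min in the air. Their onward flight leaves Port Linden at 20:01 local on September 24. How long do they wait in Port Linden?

6 hours 30 minutes

Convert departure to UTC: 04:16 − 2:00 = 02:16 UTC on Sep 24.
Add 12 hours and 15 minutes flight time → 14:31 UTC.
Port Linden is UTC−1:00, so local arrival = 14:31 − 1:00 = 13:31 on Sep 24.
Layover = 20:01 − 13:31 = 6 hours 30 minutes.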